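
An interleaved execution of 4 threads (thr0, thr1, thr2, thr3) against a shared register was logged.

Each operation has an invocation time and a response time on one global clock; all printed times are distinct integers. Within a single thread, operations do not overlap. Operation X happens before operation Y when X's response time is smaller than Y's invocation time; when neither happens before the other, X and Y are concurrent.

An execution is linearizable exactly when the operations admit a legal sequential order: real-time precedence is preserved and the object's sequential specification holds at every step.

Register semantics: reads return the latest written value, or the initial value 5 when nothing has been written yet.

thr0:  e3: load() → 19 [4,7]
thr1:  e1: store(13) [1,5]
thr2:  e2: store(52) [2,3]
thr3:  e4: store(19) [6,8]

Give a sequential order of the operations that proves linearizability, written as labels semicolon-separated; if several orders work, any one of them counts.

step 1: e1 store(13) — value 13
step 2: e2 store(52) — value 52
step 3: e4 store(19) — value 19
step 4: e3 load() → 19 — value 19

e1; e2; e4; e3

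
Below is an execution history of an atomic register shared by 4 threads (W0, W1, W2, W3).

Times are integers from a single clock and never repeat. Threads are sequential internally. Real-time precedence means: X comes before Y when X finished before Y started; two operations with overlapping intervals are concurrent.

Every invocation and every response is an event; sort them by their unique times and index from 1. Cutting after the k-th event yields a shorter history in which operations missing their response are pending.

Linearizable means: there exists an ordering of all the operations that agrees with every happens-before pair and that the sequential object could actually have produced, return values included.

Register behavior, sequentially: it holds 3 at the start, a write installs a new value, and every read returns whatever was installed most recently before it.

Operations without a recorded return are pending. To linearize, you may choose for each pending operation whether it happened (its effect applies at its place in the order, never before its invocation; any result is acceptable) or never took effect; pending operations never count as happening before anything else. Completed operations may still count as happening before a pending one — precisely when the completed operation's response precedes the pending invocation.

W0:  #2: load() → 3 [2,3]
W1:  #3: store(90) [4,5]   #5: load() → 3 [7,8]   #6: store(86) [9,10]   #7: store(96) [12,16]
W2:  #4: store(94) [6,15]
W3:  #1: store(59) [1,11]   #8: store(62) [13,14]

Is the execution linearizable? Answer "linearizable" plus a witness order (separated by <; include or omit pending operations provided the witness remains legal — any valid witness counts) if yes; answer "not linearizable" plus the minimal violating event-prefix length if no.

through event 7 a valid linearization exists; event 8 (#5 responding at time 8) ends that
the sole real-time-consistent order of 3 completed operations fails the atomic register replay
every completion of the 2 pending operations (#1, #4) was checked; none linearizes
for example #2, #3, #5 (pending dropped) fails at step 3: #5 load() → 3 is not legal there

not linearizable — minimal violating prefix: 8 events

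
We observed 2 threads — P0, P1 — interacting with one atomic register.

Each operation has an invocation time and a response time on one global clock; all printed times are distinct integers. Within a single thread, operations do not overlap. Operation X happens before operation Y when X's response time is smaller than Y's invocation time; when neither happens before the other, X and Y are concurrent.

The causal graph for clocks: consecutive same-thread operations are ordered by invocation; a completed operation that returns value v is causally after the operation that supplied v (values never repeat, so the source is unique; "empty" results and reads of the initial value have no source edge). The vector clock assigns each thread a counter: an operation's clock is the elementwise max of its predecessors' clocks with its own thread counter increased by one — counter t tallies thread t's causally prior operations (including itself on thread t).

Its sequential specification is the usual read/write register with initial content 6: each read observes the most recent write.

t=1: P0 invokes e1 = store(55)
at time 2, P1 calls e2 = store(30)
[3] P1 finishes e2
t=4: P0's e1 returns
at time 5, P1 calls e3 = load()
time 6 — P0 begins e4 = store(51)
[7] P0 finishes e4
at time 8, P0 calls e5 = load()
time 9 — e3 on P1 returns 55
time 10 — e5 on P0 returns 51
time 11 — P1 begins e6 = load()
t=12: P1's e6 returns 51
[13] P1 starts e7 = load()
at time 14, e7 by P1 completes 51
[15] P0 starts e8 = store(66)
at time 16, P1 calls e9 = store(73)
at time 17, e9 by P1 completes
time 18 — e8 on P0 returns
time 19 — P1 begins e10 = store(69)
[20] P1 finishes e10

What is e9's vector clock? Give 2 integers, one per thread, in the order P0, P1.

(2, 5)

VC(e2, invoked at 2): no causal predecessors; +1 on P1 → (0, 1)
VC(e1, invoked at 1): no causal predecessors; +1 on P0 → (1, 0)
merge at e4 (invoked 6): VC(e1)=(1, 0), own-thread bump on P0 → (2, 0)
merge at e3 (invoked 5): VC(e1)=(1, 0), VC(e2)=(0, 1), own-thread bump on P1 → (1, 2)
merge at e5 (invoked 8): VC(e4)=(2, 0), own-thread bump on P0 → (3, 0)
merge at e8 (invoked 15): VC(e5)=(3, 0), own-thread bump on P0 → (4, 0)
merge at e6 (invoked 11): VC(e3)=(1, 2), VC(e4)=(2, 0), own-thread bump on P1 → (2, 3)
merge at e7 (invoked 13): VC(e4)=(2, 0), VC(e6)=(2, 3), own-thread bump on P1 → (2, 4)
merge at e9 (invoked 16): VC(e7)=(2, 4), own-thread bump on P1 → (2, 5)
merge at e10 (invoked 19): VC(e9)=(2, 5), own-thread bump on P1 → (2, 6)
target: VC(e9) = (2, 5)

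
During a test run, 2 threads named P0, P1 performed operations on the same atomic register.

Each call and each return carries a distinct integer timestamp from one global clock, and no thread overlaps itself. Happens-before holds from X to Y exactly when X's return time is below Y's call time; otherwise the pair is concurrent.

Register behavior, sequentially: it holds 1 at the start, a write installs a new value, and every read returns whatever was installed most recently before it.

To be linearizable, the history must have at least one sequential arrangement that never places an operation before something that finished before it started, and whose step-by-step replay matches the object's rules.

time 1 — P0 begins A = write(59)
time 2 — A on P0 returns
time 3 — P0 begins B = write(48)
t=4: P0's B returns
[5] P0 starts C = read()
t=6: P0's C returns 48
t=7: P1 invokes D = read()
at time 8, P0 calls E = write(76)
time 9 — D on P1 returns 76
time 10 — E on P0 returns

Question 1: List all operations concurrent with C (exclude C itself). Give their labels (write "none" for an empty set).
C spans [5,6]; an op avoiding the whole window 5..6 is ordered, any other is concurrent
A [1,2]: before
B [3,4]: before
D [7,9]: after
E [8,10]: after

none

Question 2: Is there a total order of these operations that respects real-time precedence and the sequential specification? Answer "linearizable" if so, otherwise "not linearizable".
witness order: A, B, C, E, D
1. A write(59), leaving value 59
2. B write(48), leaving value 48
3. C read() → 48, leaving value 48
4. E write(76), leaving value 76
5. D read() → 76, leaving value 76

linearizable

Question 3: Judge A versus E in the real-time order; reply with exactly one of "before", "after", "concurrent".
A spans [1,2], E spans [8,10]
resp(A)=2 < inv(E)=8

before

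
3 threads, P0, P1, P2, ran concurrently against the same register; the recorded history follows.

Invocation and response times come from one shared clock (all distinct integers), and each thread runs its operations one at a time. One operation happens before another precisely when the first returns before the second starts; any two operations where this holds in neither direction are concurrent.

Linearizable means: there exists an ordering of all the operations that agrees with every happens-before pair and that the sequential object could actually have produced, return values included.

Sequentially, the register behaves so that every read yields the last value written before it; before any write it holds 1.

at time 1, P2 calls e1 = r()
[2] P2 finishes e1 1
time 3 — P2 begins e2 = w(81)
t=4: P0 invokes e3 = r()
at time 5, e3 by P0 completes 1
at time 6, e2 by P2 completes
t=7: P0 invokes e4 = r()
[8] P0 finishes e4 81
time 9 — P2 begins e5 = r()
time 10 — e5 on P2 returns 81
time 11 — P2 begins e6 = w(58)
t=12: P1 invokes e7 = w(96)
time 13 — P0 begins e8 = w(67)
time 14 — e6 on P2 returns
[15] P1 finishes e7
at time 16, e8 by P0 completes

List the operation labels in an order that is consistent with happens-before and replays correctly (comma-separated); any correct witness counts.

e1, e3, e2, e4, e5, e6, e7, e8

step 1: e1 r() → 1 — value 1
step 2: e3 r() → 1 — value 1
step 3: e2 w(81) — value 81
step 4: e4 r() → 81 — value 81
step 5: e5 r() → 81 — value 81
step 6: e6 w(58) — value 58
step 7: e7 w(96) — value 96
step 8: e8 w(67) — value 67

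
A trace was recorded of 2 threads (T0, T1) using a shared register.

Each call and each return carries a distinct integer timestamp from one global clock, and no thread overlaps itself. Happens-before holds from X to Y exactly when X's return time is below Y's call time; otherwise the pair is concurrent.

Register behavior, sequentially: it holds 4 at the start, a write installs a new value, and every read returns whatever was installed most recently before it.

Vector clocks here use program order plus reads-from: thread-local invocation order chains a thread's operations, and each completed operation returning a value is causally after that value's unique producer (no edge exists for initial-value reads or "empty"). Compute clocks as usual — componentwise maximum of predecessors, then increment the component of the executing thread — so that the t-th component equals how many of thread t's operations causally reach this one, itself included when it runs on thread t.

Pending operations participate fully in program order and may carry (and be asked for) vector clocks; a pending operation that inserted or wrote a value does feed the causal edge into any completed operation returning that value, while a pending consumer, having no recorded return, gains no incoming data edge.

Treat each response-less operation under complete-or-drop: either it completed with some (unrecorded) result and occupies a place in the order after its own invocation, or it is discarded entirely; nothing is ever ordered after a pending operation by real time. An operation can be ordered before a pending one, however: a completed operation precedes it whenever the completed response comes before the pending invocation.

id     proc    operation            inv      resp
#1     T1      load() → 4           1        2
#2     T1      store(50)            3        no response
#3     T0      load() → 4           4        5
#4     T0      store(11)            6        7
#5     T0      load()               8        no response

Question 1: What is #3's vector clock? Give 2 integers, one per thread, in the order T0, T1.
Answer: (1, 0)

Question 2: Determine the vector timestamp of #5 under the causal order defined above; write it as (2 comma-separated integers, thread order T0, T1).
Answer: (3, 0)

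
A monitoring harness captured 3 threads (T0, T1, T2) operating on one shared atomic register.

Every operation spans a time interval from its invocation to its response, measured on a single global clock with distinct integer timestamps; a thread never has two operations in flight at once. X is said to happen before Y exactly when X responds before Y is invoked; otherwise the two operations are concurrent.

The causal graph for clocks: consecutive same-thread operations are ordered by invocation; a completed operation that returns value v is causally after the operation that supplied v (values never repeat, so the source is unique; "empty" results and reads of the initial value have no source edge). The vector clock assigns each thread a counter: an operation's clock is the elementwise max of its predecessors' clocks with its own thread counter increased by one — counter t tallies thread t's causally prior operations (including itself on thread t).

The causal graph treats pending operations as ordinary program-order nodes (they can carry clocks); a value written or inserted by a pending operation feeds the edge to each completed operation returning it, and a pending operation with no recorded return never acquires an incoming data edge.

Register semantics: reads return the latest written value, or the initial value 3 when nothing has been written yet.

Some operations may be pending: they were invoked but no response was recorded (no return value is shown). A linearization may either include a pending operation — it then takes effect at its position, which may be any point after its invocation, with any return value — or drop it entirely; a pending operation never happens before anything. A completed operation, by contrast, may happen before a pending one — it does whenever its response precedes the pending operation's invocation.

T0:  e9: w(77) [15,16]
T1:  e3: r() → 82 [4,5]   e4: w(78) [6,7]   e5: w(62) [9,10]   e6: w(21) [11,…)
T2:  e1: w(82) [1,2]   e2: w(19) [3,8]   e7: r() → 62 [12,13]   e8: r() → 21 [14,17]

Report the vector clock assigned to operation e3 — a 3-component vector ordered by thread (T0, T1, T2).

e1, invoked 1, has no incoming edges; only T2's bump applies → (0, 0, 1)
e9, invoked 15, has no incoming edges; only T0's bump applies → (1, 0, 0)
from VC(e1)=(0, 0, 1), e2 (invoked 3) maxes components and bumps T2 → (0, 0, 2)
from VC(e1)=(0, 0, 1), e3 (invoked 4) maxes components and bumps T1 → (0, 1, 1)
from VC(e3)=(0, 1, 1), e4 (invoked 6) maxes components and bumps T1 → (0, 2, 1)
from VC(e4)=(0, 2, 1), e5 (invoked 9) maxes components and bumps T1 → (0, 3, 1)
from VC(e5)=(0, 3, 1), e6 (invoked 11) maxes components and bumps T1 → (0, 4, 1)
from VC(e2)=(0, 0, 2), VC(e5)=(0, 3, 1), e7 (invoked 12) maxes components and bumps T2 → (0, 3, 3)
from VC(e6)=(0, 4, 1), VC(e7)=(0, 3, 3), e8 (invoked 14) maxes components and bumps T2 → (0, 4, 4)
target: VC(e3) = (0, 1, 1)

(0, 1, 1)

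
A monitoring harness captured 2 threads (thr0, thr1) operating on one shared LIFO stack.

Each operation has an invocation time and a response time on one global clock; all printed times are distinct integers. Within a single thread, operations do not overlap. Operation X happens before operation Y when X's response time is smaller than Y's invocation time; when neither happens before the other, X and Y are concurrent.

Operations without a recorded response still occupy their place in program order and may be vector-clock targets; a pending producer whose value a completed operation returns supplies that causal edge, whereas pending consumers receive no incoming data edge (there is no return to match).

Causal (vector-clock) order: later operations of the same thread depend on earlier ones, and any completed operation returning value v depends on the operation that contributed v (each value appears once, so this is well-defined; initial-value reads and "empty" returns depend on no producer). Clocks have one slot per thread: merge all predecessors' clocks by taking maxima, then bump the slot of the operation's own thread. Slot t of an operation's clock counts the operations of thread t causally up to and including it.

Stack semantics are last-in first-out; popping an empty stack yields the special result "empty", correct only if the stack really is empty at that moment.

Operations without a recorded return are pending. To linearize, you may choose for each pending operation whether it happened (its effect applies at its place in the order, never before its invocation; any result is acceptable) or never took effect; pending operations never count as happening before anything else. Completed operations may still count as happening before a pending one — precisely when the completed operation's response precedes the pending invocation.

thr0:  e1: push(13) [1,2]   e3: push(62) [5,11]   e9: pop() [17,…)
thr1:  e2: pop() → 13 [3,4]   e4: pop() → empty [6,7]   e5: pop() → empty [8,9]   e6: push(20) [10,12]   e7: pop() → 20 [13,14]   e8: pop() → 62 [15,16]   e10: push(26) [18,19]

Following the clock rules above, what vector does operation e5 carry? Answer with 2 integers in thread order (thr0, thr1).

(1, 3)

invoked at 1, e1 has no predecessors; its own thr0 bump gives (1, 0)
from VC(e1)=(1, 0), e2 (invoked 3) maxes components and bumps thr1 → (1, 1)
from VC(e1)=(1, 0), e3 (invoked 5) maxes components and bumps thr0 → (2, 0)
from VC(e2)=(1, 1), e4 (invoked 6) maxes components and bumps thr1 → (1, 2)
from VC(e3)=(2, 0), e9 (invoked 17) maxes components and bumps thr0 → (3, 0)
from VC(e4)=(1, 2), e5 (invoked 8) maxes components and bumps thr1 → (1, 3)
from VC(e5)=(1, 3), e6 (invoked 10) maxes components and bumps thr1 → (1, 4)
from VC(e6)=(1, 4), e7 (invoked 13) maxes components and bumps thr1 → (1, 5)
from VC(e3)=(2, 0), VC(e7)=(1, 5), e8 (invoked 15) maxes components and bumps thr1 → (2, 6)
from VC(e8)=(2, 6), e10 (invoked 18) maxes components and bumps thr1 → (2, 7)
target: VC(e5) = (1, 3)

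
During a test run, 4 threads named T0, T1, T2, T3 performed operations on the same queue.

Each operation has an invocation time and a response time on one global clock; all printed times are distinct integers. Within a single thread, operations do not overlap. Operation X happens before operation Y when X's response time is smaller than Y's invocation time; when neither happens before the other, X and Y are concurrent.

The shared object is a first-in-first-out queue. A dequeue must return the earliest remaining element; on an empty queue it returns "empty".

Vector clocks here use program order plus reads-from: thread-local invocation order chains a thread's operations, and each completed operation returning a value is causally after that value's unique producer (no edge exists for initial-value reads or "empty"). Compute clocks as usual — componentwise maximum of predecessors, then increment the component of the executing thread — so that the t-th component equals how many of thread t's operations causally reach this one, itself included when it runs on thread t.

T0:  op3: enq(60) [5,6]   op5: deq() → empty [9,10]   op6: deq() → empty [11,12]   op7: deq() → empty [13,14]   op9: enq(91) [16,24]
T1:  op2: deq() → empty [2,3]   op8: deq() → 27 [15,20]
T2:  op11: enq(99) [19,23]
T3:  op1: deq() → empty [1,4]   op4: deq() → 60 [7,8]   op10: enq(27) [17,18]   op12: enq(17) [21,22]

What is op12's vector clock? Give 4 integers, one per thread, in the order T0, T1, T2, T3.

(1, 0, 0, 4)

op1, invoked 1, has no incoming edges; only T3's bump applies → (0, 0, 0, 1)
op11, invoked 19, has no incoming edges; only T2's bump applies → (0, 0, 1, 0)
op2, invoked 2, has no incoming edges; only T1's bump applies → (0, 1, 0, 0)
op3, invoked 5, has no incoming edges; only T0's bump applies → (1, 0, 0, 0)
VC(op5, invoked at 9): max of VC(op3)=(1, 0, 0, 0), then +1 on thread T0 → (2, 0, 0, 0)
VC(op4, invoked at 7): max of VC(op1)=(0, 0, 0, 1), VC(op3)=(1, 0, 0, 0), then +1 on thread T3 → (1, 0, 0, 2)
VC(op6, invoked at 11): max of VC(op5)=(2, 0, 0, 0), then +1 on thread T0 → (3, 0, 0, 0)
VC(op10, invoked at 17): max of VC(op4)=(1, 0, 0, 2), then +1 on thread T3 → (1, 0, 0, 3)
VC(op7, invoked at 13): max of VC(op6)=(3, 0, 0, 0), then +1 on thread T0 → (4, 0, 0, 0)
VC(op12, invoked at 21): max of VC(op10)=(1, 0, 0, 3), then +1 on thread T3 → (1, 0, 0, 4)
VC(op9, invoked at 16): max of VC(op7)=(4, 0, 0, 0), then +1 on thread T0 → (5, 0, 0, 0)
VC(op8, invoked at 15): max of VC(op2)=(0, 1, 0, 0), VC(op10)=(1, 0, 0, 3), then +1 on thread T1 → (1, 2, 0, 3)
target: VC(op12) = (1, 0, 0, 4)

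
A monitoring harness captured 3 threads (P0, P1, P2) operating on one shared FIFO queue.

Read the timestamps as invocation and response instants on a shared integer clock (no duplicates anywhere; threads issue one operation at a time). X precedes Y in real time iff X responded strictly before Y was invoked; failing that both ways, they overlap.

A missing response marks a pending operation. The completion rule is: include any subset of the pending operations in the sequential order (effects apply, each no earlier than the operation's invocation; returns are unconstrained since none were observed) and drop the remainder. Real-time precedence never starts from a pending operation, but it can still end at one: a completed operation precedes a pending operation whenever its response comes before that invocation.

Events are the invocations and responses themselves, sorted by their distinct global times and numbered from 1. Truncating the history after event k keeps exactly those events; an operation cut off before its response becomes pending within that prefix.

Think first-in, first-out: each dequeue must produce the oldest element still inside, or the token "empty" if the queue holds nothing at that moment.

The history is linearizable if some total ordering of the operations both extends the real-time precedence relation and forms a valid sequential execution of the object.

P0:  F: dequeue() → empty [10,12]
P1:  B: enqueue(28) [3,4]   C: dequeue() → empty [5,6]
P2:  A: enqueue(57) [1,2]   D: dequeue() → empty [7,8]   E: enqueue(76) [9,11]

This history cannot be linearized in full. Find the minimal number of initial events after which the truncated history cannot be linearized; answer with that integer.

events 1..5 are linearizable; a witness order is A, B:
after step 1 (A enqueue(57)): queue <57>
after step 2 (B enqueue(28)): queue <57,28>
with event 6 included (C responding at time 6), all real-time-consistent orders fail
one such order, A, B, C, breaks at step 3 where C dequeue() → empty is illegal

6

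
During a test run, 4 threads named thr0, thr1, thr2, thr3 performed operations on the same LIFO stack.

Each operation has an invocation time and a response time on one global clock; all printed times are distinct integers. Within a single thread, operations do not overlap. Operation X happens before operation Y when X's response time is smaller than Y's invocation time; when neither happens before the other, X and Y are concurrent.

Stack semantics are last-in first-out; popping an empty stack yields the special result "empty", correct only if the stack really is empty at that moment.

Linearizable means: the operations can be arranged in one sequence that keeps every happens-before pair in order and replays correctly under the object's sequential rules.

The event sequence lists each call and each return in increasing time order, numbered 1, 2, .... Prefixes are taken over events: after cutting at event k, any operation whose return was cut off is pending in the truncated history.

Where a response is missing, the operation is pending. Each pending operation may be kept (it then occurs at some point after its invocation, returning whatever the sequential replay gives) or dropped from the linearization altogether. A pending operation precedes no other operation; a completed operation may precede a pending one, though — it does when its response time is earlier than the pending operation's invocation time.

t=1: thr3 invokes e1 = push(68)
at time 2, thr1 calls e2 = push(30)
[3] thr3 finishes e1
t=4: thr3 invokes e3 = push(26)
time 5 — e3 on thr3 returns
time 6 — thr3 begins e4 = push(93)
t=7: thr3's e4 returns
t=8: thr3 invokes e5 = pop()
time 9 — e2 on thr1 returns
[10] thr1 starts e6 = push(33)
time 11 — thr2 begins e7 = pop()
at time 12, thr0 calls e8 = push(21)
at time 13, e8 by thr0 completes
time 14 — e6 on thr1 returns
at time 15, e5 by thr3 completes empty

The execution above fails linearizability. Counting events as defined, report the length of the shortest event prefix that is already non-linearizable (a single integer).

events 1..14 are linearizable, e.g. via e1, e2, e3, e4, e5, e6, e7, e8:
after step 1 (e1 push(68)): stack <68>
after step 2 (e2 push(30)): stack <68,30>
after step 3 (e3 push(26)): stack <68,30,26>
after step 4 (e4 push(93)): stack <68,30,26,93>
after step 5 (e5 pop() (pending, included)): stack <68,30,26>
after step 6 (e6 push(33)): stack <68,30,26,33>
after step 7 (e7 pop() (pending, included)): stack <68,30,26>
after step 8 (e8 push(21)): stack <68,30,26,21>
event 15 — e5's response, time 15 — after it, nothing linearizes
no completion choice of the 1 pending operation (e7) rescues it — every subset was tried
take e1, e2, e3, e4, e5, e6, e8 (pending dropped): step 5 already fails, because e5 pop() → empty cannot occur there
take e1, e2, e3, e4, e5, e8, e6 (pending dropped): step 5 already fails, because e5 pop() → empty cannot occur there

15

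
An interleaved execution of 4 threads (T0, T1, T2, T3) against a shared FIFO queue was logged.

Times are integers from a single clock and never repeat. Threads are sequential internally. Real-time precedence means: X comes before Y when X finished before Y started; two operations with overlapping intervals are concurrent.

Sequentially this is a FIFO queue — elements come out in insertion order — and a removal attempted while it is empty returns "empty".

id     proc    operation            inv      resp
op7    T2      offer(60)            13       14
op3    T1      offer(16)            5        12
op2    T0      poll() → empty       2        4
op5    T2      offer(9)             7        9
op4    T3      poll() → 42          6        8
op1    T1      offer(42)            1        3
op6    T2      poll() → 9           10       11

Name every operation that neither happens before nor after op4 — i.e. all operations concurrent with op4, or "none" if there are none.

op3, op5

op4 runs from 6 to 8; window-overlapping ops are concurrent
op1 [1,3]: before
op2 [2,4]: before
op3 [5,12]: concurrent
op5 [7,9]: concurrent
op6 [10,11]: after
op7 [13,14]: after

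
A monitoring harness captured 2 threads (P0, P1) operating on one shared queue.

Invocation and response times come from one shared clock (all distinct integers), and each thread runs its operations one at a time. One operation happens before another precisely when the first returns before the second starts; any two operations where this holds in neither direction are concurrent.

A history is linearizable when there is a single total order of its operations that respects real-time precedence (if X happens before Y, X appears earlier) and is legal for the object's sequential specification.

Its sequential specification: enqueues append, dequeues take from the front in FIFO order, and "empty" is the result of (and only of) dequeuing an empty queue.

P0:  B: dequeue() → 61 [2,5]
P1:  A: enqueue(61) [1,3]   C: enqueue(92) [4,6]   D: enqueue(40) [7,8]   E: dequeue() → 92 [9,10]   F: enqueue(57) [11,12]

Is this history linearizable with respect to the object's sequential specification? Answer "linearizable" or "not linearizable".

witness order: A, B, C, D, E, F
after step 1 (A enqueue(61)): queue <61>
after step 2 (B dequeue() → 61): queue <>
after step 3 (C enqueue(92)): queue <92>
after step 4 (D enqueue(40)): queue <92,40>
after step 5 (E dequeue() → 92): queue <40>
after step 6 (F enqueue(57)): queue <40,57>

linearizable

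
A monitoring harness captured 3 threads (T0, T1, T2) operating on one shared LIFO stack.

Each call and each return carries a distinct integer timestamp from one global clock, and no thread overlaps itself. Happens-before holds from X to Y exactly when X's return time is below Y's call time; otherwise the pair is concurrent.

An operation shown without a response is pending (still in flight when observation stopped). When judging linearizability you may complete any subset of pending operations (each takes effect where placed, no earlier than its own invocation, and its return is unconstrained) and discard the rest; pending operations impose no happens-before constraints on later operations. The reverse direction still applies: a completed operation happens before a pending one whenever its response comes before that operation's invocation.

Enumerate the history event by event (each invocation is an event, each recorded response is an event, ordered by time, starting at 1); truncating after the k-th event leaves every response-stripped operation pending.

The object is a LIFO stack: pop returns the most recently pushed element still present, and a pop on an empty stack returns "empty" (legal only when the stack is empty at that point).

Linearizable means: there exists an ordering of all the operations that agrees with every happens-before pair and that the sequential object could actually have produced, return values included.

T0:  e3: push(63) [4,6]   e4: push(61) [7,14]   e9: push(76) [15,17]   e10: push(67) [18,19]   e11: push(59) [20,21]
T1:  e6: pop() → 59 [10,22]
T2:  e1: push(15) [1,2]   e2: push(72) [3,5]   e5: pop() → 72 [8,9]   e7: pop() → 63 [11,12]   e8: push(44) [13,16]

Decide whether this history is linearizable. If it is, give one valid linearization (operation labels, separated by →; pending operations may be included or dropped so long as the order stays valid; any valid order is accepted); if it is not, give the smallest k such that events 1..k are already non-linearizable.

linearizable — witness: e1 → e3 → e2 → e5 → e7 → e4 → e8 → e9 → e10 → e11 → e6

after step 1 (e1 push(15)): stack <15>
after step 2 (e3 push(63)): stack <15,63>
after step 3 (e2 push(72)): stack <15,63,72>
after step 4 (e5 pop() → 72): stack <15,63>
after step 5 (e7 pop() → 63): stack <15>
after step 6 (e4 push(61)): stack <15,61>
after step 7 (e8 push(44)): stack <15,61,44>
after step 8 (e9 push(76)): stack <15,61,44,76>
after step 9 (e10 push(67)): stack <15,61,44,76,67>
after step 10 (e11 push(59)): stack <15,61,44,76,67,59>
after step 11 (e6 pop() → 59): stack <15,61,44,76,67>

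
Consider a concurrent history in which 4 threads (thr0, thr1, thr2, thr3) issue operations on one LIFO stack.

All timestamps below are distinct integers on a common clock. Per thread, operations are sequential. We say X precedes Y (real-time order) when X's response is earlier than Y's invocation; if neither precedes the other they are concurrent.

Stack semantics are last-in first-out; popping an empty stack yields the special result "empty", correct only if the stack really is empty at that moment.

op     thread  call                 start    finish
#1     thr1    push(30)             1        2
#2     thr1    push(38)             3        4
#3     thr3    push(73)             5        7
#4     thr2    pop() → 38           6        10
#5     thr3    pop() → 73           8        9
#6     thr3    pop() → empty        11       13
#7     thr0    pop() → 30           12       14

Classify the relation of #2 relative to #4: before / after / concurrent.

before

#2 spans [3,4], #4 spans [6,10]
resp(#2)=4 < inv(#4)=6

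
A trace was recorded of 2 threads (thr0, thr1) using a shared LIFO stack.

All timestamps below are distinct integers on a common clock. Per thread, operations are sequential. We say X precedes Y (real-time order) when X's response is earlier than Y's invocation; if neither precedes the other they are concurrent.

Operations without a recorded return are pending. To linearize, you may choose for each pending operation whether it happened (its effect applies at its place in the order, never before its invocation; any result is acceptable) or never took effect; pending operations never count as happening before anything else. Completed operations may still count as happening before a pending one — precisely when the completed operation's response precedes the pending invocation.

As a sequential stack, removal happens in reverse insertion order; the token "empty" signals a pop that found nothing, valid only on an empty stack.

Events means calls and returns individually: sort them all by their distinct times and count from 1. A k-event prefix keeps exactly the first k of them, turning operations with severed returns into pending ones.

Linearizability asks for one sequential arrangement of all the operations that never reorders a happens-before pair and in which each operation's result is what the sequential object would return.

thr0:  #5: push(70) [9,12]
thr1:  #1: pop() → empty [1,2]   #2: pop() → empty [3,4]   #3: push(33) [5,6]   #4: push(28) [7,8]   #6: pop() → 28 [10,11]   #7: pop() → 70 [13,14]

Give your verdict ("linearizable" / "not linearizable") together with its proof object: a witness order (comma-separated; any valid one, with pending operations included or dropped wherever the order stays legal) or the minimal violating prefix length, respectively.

linearizable — witness: #1, #2, #3, #4, #6, #5, #7

after step 1 (#1 pop() → empty): stack <>
after step 2 (#2 pop() → empty): stack <>
after step 3 (#3 push(33)): stack <33>
after step 4 (#4 push(28)): stack <33,28>
after step 5 (#6 pop() → 28): stack <33>
after step 6 (#5 push(70)): stack <33,70>
after step 7 (#7 pop() → 70): stack <33>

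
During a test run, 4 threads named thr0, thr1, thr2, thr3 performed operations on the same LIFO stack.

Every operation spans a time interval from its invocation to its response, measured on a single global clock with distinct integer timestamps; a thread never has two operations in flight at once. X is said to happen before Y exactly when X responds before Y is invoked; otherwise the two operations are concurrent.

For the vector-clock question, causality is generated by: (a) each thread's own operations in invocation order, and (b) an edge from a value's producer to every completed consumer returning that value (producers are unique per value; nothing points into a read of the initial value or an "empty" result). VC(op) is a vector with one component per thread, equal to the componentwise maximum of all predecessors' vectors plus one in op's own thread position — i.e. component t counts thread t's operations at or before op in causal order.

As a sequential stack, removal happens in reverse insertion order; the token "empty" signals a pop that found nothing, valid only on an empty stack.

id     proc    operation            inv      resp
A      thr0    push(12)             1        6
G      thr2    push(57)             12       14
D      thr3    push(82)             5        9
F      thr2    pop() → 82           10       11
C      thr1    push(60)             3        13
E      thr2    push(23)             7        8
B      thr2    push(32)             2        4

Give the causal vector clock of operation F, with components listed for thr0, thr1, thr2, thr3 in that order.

invoked at 5, D has no predecessors; its own thr3 bump gives (0, 0, 0, 1)
invoked at 2, B has no predecessors; its own thr2 bump gives (0, 0, 1, 0)
invoked at 3, C has no predecessors; its own thr1 bump gives (0, 1, 0, 0)
invoked at 1, A has no predecessors; its own thr0 bump gives (1, 0, 0, 0)
VC(E, invoked at 7): max of VC(B)=(0, 0, 1, 0), then +1 on thread thr2 → (0, 0, 2, 0)
VC(F, invoked at 10): max of VC(D)=(0, 0, 0, 1), VC(E)=(0, 0, 2, 0), then +1 on thread thr2 → (0, 0, 3, 1)
VC(G, invoked at 12): max of VC(F)=(0, 0, 3, 1), then +1 on thread thr2 → (0, 0, 4, 1)
target: VC(F) = (0, 0, 3, 1)

(0, 0, 3, 1)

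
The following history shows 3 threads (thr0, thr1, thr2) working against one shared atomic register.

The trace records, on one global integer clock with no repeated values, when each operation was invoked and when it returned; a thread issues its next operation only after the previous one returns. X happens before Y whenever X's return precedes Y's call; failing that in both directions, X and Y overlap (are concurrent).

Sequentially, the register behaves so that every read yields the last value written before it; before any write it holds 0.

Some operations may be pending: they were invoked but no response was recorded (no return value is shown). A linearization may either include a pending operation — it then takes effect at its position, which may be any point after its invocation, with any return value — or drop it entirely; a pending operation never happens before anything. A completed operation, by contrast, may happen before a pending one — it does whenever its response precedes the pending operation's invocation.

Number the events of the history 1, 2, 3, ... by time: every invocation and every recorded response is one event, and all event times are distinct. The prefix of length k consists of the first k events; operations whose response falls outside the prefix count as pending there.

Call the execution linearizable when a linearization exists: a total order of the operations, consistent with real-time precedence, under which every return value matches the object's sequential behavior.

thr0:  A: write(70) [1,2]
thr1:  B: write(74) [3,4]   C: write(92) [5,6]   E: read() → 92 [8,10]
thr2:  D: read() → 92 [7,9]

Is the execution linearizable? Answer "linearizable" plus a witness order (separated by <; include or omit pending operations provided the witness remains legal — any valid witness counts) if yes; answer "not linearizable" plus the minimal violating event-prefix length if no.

1. A write(70), leaving value 70
2. B write(74), leaving value 74
3. C write(92), leaving value 92
4. D read() → 92, leaving value 92
5. E read() → 92, leaving value 92

linearizable — witness: A < B < C < D < E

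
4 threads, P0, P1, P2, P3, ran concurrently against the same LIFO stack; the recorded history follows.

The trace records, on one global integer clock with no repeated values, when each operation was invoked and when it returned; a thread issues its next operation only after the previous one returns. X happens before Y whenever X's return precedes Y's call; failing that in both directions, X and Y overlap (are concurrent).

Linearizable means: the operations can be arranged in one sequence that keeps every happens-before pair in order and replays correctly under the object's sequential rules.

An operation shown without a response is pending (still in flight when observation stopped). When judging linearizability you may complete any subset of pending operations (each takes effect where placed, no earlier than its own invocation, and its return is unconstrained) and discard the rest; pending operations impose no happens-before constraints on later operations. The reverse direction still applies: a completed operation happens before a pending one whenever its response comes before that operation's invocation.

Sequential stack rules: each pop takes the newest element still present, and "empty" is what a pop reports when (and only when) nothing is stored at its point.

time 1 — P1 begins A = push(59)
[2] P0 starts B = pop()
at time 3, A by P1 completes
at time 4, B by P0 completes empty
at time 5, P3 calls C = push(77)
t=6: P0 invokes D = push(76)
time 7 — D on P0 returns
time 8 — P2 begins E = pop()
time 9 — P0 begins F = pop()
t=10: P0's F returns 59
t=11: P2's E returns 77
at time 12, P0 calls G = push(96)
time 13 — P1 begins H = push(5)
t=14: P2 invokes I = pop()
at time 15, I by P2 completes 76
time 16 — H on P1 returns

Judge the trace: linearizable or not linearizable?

the violation lands at event 11, E's response at time 11: events 1..10 linearize, events 1..11 do not
4 orders of the 5 completed LIFO stack ops respect real time; none is legal
include/drop combinations of the 1 pending operation (C) were all tried; none helps
e.g. A, B, D, E, F (pending dropped): illegal at step 2, since B pop() → empty cannot apply there
e.g. A, B, D, F, E (pending dropped): illegal at step 2, since B pop() → empty cannot apply there

not linearizable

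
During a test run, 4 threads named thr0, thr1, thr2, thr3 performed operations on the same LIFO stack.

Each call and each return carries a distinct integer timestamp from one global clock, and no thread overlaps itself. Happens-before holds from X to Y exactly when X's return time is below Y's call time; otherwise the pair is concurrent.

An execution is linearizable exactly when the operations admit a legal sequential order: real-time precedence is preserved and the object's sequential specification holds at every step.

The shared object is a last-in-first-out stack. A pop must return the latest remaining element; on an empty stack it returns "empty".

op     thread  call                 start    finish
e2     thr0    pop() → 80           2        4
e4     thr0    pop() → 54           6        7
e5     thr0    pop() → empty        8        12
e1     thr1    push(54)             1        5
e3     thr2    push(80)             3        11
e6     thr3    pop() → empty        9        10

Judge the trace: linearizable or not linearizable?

witness order: e1, e3, e2, e4, e5, e6
1. e1 push(54), leaving stack <54>
2. e3 push(80), leaving stack <54,80>
3. e2 pop() → 80, leaving stack <54>
4. e4 pop() → 54, leaving stack <>
5. e5 pop() → empty, leaving stack <>
6. e6 pop() → empty, leaving stack <>

linearizable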